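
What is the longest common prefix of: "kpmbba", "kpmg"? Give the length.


Words: kpmbba, kpmg
  Position 0: all 'k' => match
  Position 1: all 'p' => match
  Position 2: all 'm' => match
  Position 3: ('b', 'g') => mismatch, stop
LCP = "kpm" (length 3)

3


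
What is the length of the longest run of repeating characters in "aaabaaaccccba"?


Input: "aaabaaaccccba"
Scanning for longest run:
  Position 1 ('a'): continues run of 'a', length=2
  Position 2 ('a'): continues run of 'a', length=3
  Position 3 ('b'): new char, reset run to 1
  Position 4 ('a'): new char, reset run to 1
  Position 5 ('a'): continues run of 'a', length=2
  Position 6 ('a'): continues run of 'a', length=3
  Position 7 ('c'): new char, reset run to 1
  Position 8 ('c'): continues run of 'c', length=2
  Position 9 ('c'): continues run of 'c', length=3
  Position 10 ('c'): continues run of 'c', length=4
  Position 11 ('b'): new char, reset run to 1
  Position 12 ('a'): new char, reset run to 1
Longest run: 'c' with length 4

4


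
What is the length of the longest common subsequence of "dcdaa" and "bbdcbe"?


LCS of "dcdaa" and "bbdcbe"
DP table:
           b    b    d    c    b    e
      0    0    0    0    0    0    0
  d   0    0    0    1    1    1    1
  c   0    0    0    1    2    2    2
  d   0    0    0    1    2    2    2
  a   0    0    0    1    2    2    2
  a   0    0    0    1    2    2    2
LCS length = dp[5][6] = 2

2


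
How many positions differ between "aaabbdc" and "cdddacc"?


Comparing "aaabbdc" and "cdddacc" position by position:
  Position 0: 'a' vs 'c' => DIFFER
  Position 1: 'a' vs 'd' => DIFFER
  Position 2: 'a' vs 'd' => DIFFER
  Position 3: 'b' vs 'd' => DIFFER
  Position 4: 'b' vs 'a' => DIFFER
  Position 5: 'd' vs 'c' => DIFFER
  Position 6: 'c' vs 'c' => same
Positions that differ: 6

6


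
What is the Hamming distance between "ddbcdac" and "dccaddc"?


Comparing "ddbcdac" and "dccaddc" position by position:
  Position 0: 'd' vs 'd' => same
  Position 1: 'd' vs 'c' => differ
  Position 2: 'b' vs 'c' => differ
  Position 3: 'c' vs 'a' => differ
  Position 4: 'd' vs 'd' => same
  Position 5: 'a' vs 'd' => differ
  Position 6: 'c' vs 'c' => same
Total differences (Hamming distance): 4

4


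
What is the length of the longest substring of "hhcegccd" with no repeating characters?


Input: "hhcegccd"
Sliding window (track last position of each char):
  Position 0 ('h'): window [0,0] length 1 -- new best
  Position 1 ('h'): repeat (last at 0), move window start to 1
  Position 1 ('h'): window [1,1] length 1
  Position 2 ('c'): window [1,2] length 2 -- new best
  Position 3 ('e'): window [1,3] length 3 -- new best
  Position 4 ('g'): window [1,4] length 4 -- new best
  Position 5 ('c'): repeat (last at 2), move window start to 3
  Position 5 ('c'): window [3,5] length 3
  Position 6 ('c'): repeat (last at 5), move window start to 6
  Position 6 ('c'): window [6,6] length 1
  Position 7 ('d'): window [6,7] length 2
Longest substring with no repeats: "hceg" with length 4

4


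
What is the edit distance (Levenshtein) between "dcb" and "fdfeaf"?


Computing edit distance: "dcb" -> "fdfeaf"
DP table:
           f    d    f    e    a    f
      0    1    2    3    4    5    6
  d   1    1    1    2    3    4    5
  c   2    2    2    2    3    4    5
  b   3    3    3    3    3    4    5
Edit distance = dp[3][6] = 5

5


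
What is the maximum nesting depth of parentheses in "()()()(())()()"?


Input: "()()()(())()()"
Tracking depth:
  Position 0 '(': depth becomes 1
  Position 1 ')': depth becomes 0
  Position 2 '(': depth becomes 1
  Position 3 ')': depth becomes 0
  Position 4 '(': depth becomes 1
  Position 5 ')': depth becomes 0
  Position 6 '(': depth becomes 1
  Position 7 '(': depth becomes 2
  Position 8 ')': depth becomes 1
  Position 9 ')': depth becomes 0
  Position 10 '(': depth becomes 1
  Position 11 ')': depth becomes 0
  Position 12 '(': depth becomes 1
  Position 13 ')': depth becomes 0
Maximum depth reached: 2

2


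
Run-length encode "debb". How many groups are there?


Input: debb
Scanning for consecutive runs:
  Group 1: 'd' x 1 (positions 0-0)
  Group 2: 'e' x 1 (positions 1-1)
  Group 3: 'b' x 2 (positions 2-3)
Total groups: 3

3


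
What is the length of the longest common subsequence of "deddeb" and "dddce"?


LCS of "deddeb" and "dddce"
DP table:
           d    d    d    c    e
      0    0    0    0    0    0
  d   0    1    1    1    1    1
  e   0    1    1    1    1    2
  d   0    1    2    2    2    2
  d   0    1    2    3    3    3
  e   0    1    2    3    3    4
  b   0    1    2    3    3    4
LCS length = dp[6][5] = 4

4


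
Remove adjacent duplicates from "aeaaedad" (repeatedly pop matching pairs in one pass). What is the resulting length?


Input: aeaaedad
Stack-based adjacent duplicate removal:
  Read 'a': push. Stack: a
  Read 'e': push. Stack: ae
  Read 'a': push. Stack: aea
  Read 'a': matches stack top 'a' => pop. Stack: ae
  Read 'e': matches stack top 'e' => pop. Stack: a
  Read 'd': push. Stack: ad
  Read 'a': push. Stack: ada
  Read 'd': push. Stack: adad
Final stack: "adad" (length 4)

4


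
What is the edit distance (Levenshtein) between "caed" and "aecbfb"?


Computing edit distance: "caed" -> "aecbfb"
DP table:
           a    e    c    b    f    b
      0    1    2    3    4    5    6
  c   1    1    2    2    3    4    5
  a   2    1    2    3    3    4    5
  e   3    2    1    2    3    4    5
  d   4    3    2    2    3    4    5
Edit distance = dp[4][6] = 5

5


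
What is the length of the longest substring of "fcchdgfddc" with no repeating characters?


Input: "fcchdgfddc"
Sliding window (track last position of each char):
  Position 0 ('f'): window [0,0] length 1 -- new best
  Position 1 ('c'): window [0,1] length 2 -- new best
  Position 2 ('c'): repeat (last at 1), move window start to 2
  Position 2 ('c'): window [2,2] length 1
  Position 3 ('h'): window [2,3] length 2
  Position 4 ('d'): window [2,4] length 3 -- new best
  Position 5 ('g'): window [2,5] length 4 -- new best
  Position 6 ('f'): window [2,6] length 5 -- new best
  Position 7 ('d'): repeat (last at 4), move window start to 5
  Position 7 ('d'): window [5,7] length 3
  Position 8 ('d'): repeat (last at 7), move window start to 8
  Position 8 ('d'): window [8,8] length 1
  Position 9 ('c'): window [8,9] length 2
Longest substring with no repeats: "chdgf" with length 5

5


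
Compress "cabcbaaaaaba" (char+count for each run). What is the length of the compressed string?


Input: cabcbaaaaaba
Runs:
  'c' x 1 => "c1"
  'a' x 1 => "a1"
  'b' x 1 => "b1"
  'c' x 1 => "c1"
  'b' x 1 => "b1"
  'a' x 5 => "a5"
  'b' x 1 => "b1"
  'a' x 1 => "a1"
Compressed: "c1a1b1c1b1a5b1a1"
Compressed length: 16

16


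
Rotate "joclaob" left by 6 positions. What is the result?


Input: "joclaob", rotate left by 6
First 6 characters: "joclao"
Remaining characters: "b"
Concatenate remaining + first: "b" + "joclao" = "bjoclao"

bjoclao


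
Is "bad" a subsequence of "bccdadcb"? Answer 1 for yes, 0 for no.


Check if "bad" is a subsequence of "bccdadcb"
Greedy scan:
  Position 0 ('b'): matches sub[0] = 'b'
  Position 1 ('c'): no match needed
  Position 2 ('c'): no match needed
  Position 3 ('d'): no match needed
  Position 4 ('a'): matches sub[1] = 'a'
  Position 5 ('d'): matches sub[2] = 'd'
  Position 6 ('c'): no match needed
  Position 7 ('b'): no match needed
All 3 characters matched => is a subsequence

1


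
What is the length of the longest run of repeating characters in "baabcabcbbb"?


Input: "baabcabcbbb"
Scanning for longest run:
  Position 1 ('a'): new char, reset run to 1
  Position 2 ('a'): continues run of 'a', length=2
  Position 3 ('b'): new char, reset run to 1
  Position 4 ('c'): new char, reset run to 1
  Position 5 ('a'): new char, reset run to 1
  Position 6 ('b'): new char, reset run to 1
  Position 7 ('c'): new char, reset run to 1
  Position 8 ('b'): new char, reset run to 1
  Position 9 ('b'): continues run of 'b', length=2
  Position 10 ('b'): continues run of 'b', length=3
Longest run: 'b' with length 3

3


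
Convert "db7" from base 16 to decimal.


Input: "db7" in base 16
Positional expansion:
  Digit 'd' (value 13) x 16^2 = 3328
  Digit 'b' (value 11) x 16^1 = 176
  Digit '7' (value 7) x 16^0 = 7
Sum = 3511

3511


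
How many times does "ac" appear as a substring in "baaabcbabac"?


Searching for "ac" in "baaabcbabac"
Scanning each position:
  Position 0: "ba" => no
  Position 1: "aa" => no
  Position 2: "aa" => no
  Position 3: "ab" => no
  Position 4: "bc" => no
  Position 5: "cb" => no
  Position 6: "ba" => no
  Position 7: "ab" => no
  Position 8: "ba" => no
  Position 9: "ac" => MATCH
Total occurrences: 1

1


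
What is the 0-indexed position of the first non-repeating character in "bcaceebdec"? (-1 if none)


Input: bcaceebdec
Character frequencies:
  'a': 1
  'b': 2
  'c': 3
  'd': 1
  'e': 3
Scanning left to right for freq == 1:
  Position 0 ('b'): freq=2, skip
  Position 1 ('c'): freq=3, skip
  Position 2 ('a'): unique! => answer = 2

2


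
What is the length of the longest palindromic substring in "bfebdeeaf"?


Input: "bfebdeeaf"
Checking substrings for palindromes:
  [5:7] "ee" (len 2) => palindrome
Longest palindromic substring: "ee" with length 2

2


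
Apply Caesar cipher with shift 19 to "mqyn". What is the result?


Caesar cipher: shift "mqyn" by 19
  'm' (pos 12) + 19 = pos 5 = 'f'
  'q' (pos 16) + 19 = pos 9 = 'j'
  'y' (pos 24) + 19 = pos 17 = 'r'
  'n' (pos 13) + 19 = pos 6 = 'g'
Result: fjrg

fjrg


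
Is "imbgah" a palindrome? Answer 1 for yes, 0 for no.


Input: imbgah
Reversed: hagbmi
  Compare pos 0 ('i') with pos 5 ('h'): MISMATCH
  Compare pos 1 ('m') with pos 4 ('a'): MISMATCH
  Compare pos 2 ('b') with pos 3 ('g'): MISMATCH
Result: not a palindrome

0


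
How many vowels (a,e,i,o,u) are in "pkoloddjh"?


Input: pkoloddjh
Checking each character:
  'p' at position 0: consonant
  'k' at position 1: consonant
  'o' at position 2: vowel (running total: 1)
  'l' at position 3: consonant
  'o' at position 4: vowel (running total: 2)
  'd' at position 5: consonant
  'd' at position 6: consonant
  'j' at position 7: consonant
  'h' at position 8: consonant
Total vowels: 2

2


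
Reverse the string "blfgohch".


Input: blfgohch
Reading characters right to left:
  Position 7: 'h'
  Position 6: 'c'
  Position 5: 'h'
  Position 4: 'o'
  Position 3: 'g'
  Position 2: 'f'
  Position 1: 'l'
  Position 0: 'b'
Reversed: hchogflb

hchogflb


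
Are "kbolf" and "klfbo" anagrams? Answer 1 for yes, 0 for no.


Strings: "kbolf", "klfbo"
Sorted first:  bfklo
Sorted second: bfklo
Sorted forms match => anagrams

1


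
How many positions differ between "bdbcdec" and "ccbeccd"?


Comparing "bdbcdec" and "ccbeccd" position by position:
  Position 0: 'b' vs 'c' => DIFFER
  Position 1: 'd' vs 'c' => DIFFER
  Position 2: 'b' vs 'b' => same
  Position 3: 'c' vs 'e' => DIFFER
  Position 4: 'd' vs 'c' => DIFFER
  Position 5: 'e' vs 'c' => DIFFER
  Position 6: 'c' vs 'd' => DIFFER
Positions that differ: 6

6


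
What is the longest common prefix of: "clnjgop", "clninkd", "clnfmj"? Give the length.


Words: clnjgop, clninkd, clnfmj
  Position 0: all 'c' => match
  Position 1: all 'l' => match
  Position 2: all 'n' => match
  Position 3: ('j', 'i', 'f') => mismatch, stop
LCP = "cln" (length 3)

3


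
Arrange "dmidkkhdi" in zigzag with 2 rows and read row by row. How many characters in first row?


Zigzag "dmidkkhdi" into 2 rows:
Placing characters:
  'd' => row 0
  'm' => row 1
  'i' => row 0
  'd' => row 1
  'k' => row 0
  'k' => row 1
  'h' => row 0
  'd' => row 1
  'i' => row 0
Rows:
  Row 0: "dikhi"
  Row 1: "mdkd"
First row length: 5

5


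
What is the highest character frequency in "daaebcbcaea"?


Input: daaebcbcaea
Character counts:
  'a': 4
  'b': 2
  'c': 2
  'd': 1
  'e': 2
Maximum frequency: 4

4


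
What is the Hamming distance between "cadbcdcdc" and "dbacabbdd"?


Comparing "cadbcdcdc" and "dbacabbdd" position by position:
  Position 0: 'c' vs 'd' => differ
  Position 1: 'a' vs 'b' => differ
  Position 2: 'd' vs 'a' => differ
  Position 3: 'b' vs 'c' => differ
  Position 4: 'c' vs 'a' => differ
  Position 5: 'd' vs 'b' => differ
  Position 6: 'c' vs 'b' => differ
  Position 7: 'd' vs 'd' => same
  Position 8: 'c' vs 'd' => differ
Total differences (Hamming distance): 8

8


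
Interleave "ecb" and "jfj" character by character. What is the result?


Interleaving "ecb" and "jfj":
  Position 0: 'e' from first, 'j' from second => "ej"
  Position 1: 'c' from first, 'f' from second => "cf"
  Position 2: 'b' from first, 'j' from second => "bj"
Result: ejcfbj

ejcfbj


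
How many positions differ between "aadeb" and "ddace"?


Comparing "aadeb" and "ddace" position by position:
  Position 0: 'a' vs 'd' => DIFFER
  Position 1: 'a' vs 'd' => DIFFER
  Position 2: 'd' vs 'a' => DIFFER
  Position 3: 'e' vs 'c' => DIFFER
  Position 4: 'b' vs 'e' => DIFFER
Positions that differ: 5

5


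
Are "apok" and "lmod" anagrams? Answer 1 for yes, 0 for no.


Strings: "apok", "lmod"
Sorted first:  akop
Sorted second: dlmo
Differ at position 0: 'a' vs 'd' => not anagrams

0


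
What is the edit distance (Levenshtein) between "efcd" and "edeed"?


Computing edit distance: "efcd" -> "edeed"
DP table:
           e    d    e    e    d
      0    1    2    3    4    5
  e   1    0    1    2    3    4
  f   2    1    1    2    3    4
  c   3    2    2    2    3    4
  d   4    3    2    3    3    3
Edit distance = dp[4][5] = 3

3


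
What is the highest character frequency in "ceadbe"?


Input: ceadbe
Character counts:
  'a': 1
  'b': 1
  'c': 1
  'd': 1
  'e': 2
Maximum frequency: 2

2


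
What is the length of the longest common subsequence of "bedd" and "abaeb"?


LCS of "bedd" and "abaeb"
DP table:
           a    b    a    e    b
      0    0    0    0    0    0
  b   0    0    1    1    1    1
  e   0    0    1    1    2    2
  d   0    0    1    1    2    2
  d   0    0    1    1    2    2
LCS length = dp[4][5] = 2

2


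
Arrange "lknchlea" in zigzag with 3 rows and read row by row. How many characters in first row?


Zigzag "lknchlea" into 3 rows:
Placing characters:
  'l' => row 0
  'k' => row 1
  'n' => row 2
  'c' => row 1
  'h' => row 0
  'l' => row 1
  'e' => row 2
  'a' => row 1
Rows:
  Row 0: "lh"
  Row 1: "kcla"
  Row 2: "ne"
First row length: 2

2


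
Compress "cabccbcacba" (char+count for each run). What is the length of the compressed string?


Input: cabccbcacba
Runs:
  'c' x 1 => "c1"
  'a' x 1 => "a1"
  'b' x 1 => "b1"
  'c' x 2 => "c2"
  'b' x 1 => "b1"
  'c' x 1 => "c1"
  'a' x 1 => "a1"
  'c' x 1 => "c1"
  'b' x 1 => "b1"
  'a' x 1 => "a1"
Compressed: "c1a1b1c2b1c1a1c1b1a1"
Compressed length: 20

20


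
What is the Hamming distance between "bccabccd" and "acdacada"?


Comparing "bccabccd" and "acdacada" position by position:
  Position 0: 'b' vs 'a' => differ
  Position 1: 'c' vs 'c' => same
  Position 2: 'c' vs 'd' => differ
  Position 3: 'a' vs 'a' => same
  Position 4: 'b' vs 'c' => differ
  Position 5: 'c' vs 'a' => differ
  Position 6: 'c' vs 'd' => differ
  Position 7: 'd' vs 'a' => differ
Total differences (Hamming distance): 6

6


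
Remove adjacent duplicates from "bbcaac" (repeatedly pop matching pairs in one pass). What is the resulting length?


Input: bbcaac
Stack-based adjacent duplicate removal:
  Read 'b': push. Stack: b
  Read 'b': matches stack top 'b' => pop. Stack: (empty)
  Read 'c': push. Stack: c
  Read 'a': push. Stack: ca
  Read 'a': matches stack top 'a' => pop. Stack: c
  Read 'c': matches stack top 'c' => pop. Stack: (empty)
Final stack: "" (length 0)

0


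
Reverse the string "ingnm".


Input: ingnm
Reading characters right to left:
  Position 4: 'm'
  Position 3: 'n'
  Position 2: 'g'
  Position 1: 'n'
  Position 0: 'i'
Reversed: mngni

mngni


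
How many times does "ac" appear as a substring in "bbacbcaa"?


Searching for "ac" in "bbacbcaa"
Scanning each position:
  Position 0: "bb" => no
  Position 1: "ba" => no
  Position 2: "ac" => MATCH
  Position 3: "cb" => no
  Position 4: "bc" => no
  Position 5: "ca" => no
  Position 6: "aa" => no
Total occurrences: 1

1


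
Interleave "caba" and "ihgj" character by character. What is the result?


Interleaving "caba" and "ihgj":
  Position 0: 'c' from first, 'i' from second => "ci"
  Position 1: 'a' from first, 'h' from second => "ah"
  Position 2: 'b' from first, 'g' from second => "bg"
  Position 3: 'a' from first, 'j' from second => "aj"
Result: ciahbgaj

ciahbgaj


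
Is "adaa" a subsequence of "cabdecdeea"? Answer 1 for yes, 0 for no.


Check if "adaa" is a subsequence of "cabdecdeea"
Greedy scan:
  Position 0 ('c'): no match needed
  Position 1 ('a'): matches sub[0] = 'a'
  Position 2 ('b'): no match needed
  Position 3 ('d'): matches sub[1] = 'd'
  Position 4 ('e'): no match needed
  Position 5 ('c'): no match needed
  Position 6 ('d'): no match needed
  Position 7 ('e'): no match needed
  Position 8 ('e'): no match needed
  Position 9 ('a'): matches sub[2] = 'a'
Only matched 3/4 characters => not a subsequence

0


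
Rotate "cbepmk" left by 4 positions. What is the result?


Input: "cbepmk", rotate left by 4
First 4 characters: "cbep"
Remaining characters: "mk"
Concatenate remaining + first: "mk" + "cbep" = "mkcbep"

mkcbep


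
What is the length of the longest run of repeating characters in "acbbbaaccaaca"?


Input: "acbbbaaccaaca"
Scanning for longest run:
  Position 1 ('c'): new char, reset run to 1
  Position 2 ('b'): new char, reset run to 1
  Position 3 ('b'): continues run of 'b', length=2
  Position 4 ('b'): continues run of 'b', length=3
  Position 5 ('a'): new char, reset run to 1
  Position 6 ('a'): continues run of 'a', length=2
  Position 7 ('c'): new char, reset run to 1
  Position 8 ('c'): continues run of 'c', length=2
  Position 9 ('a'): new char, reset run to 1
  Position 10 ('a'): continues run of 'a', length=2
  Position 11 ('c'): new char, reset run to 1
  Position 12 ('a'): new char, reset run to 1
Longest run: 'b' with length 3

3


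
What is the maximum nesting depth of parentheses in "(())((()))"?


Input: "(())((()))"
Tracking depth:
  Position 0 '(': depth becomes 1
  Position 1 '(': depth becomes 2
  Position 2 ')': depth becomes 1
  Position 3 ')': depth becomes 0
  Position 4 '(': depth becomes 1
  Position 5 '(': depth becomes 2
  Position 6 '(': depth becomes 3
  Position 7 ')': depth becomes 2
  Position 8 ')': depth becomes 1
  Position 9 ')': depth becomes 0
Maximum depth reached: 3

3


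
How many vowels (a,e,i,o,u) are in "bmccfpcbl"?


Input: bmccfpcbl
Checking each character:
  'b' at position 0: consonant
  'm' at position 1: consonant
  'c' at position 2: consonant
  'c' at position 3: consonant
  'f' at position 4: consonant
  'p' at position 5: consonant
  'c' at position 6: consonant
  'b' at position 7: consonant
  'l' at position 8: consonant
Total vowels: 0

0


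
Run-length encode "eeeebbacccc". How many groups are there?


Input: eeeebbacccc
Scanning for consecutive runs:
  Group 1: 'e' x 4 (positions 0-3)
  Group 2: 'b' x 2 (positions 4-5)
  Group 3: 'a' x 1 (positions 6-6)
  Group 4: 'c' x 4 (positions 7-10)
Total groups: 4

4


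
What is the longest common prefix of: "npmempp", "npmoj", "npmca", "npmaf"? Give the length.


Words: npmempp, npmoj, npmca, npmaf
  Position 0: all 'n' => match
  Position 1: all 'p' => match
  Position 2: all 'm' => match
  Position 3: ('e', 'o', 'c', 'a') => mismatch, stop
LCP = "npm" (length 3)

3


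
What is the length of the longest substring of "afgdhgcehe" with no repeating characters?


Input: "afgdhgcehe"
Sliding window (track last position of each char):
  Position 0 ('a'): window [0,0] length 1 -- new best
  Position 1 ('f'): window [0,1] length 2 -- new best
  Position 2 ('g'): window [0,2] length 3 -- new best
  Position 3 ('d'): window [0,3] length 4 -- new best
  Position 4 ('h'): window [0,4] length 5 -- new best
  Position 5 ('g'): repeat (last at 2), move window start to 3
  Position 5 ('g'): window [3,5] length 3
  Position 6 ('c'): window [3,6] length 4
  Position 7 ('e'): window [3,7] length 5
  Position 8 ('h'): repeat (last at 4), move window start to 5
  Position 8 ('h'): window [5,8] length 4
  Position 9 ('e'): repeat (last at 7), move window start to 8
  Position 9 ('e'): window [8,9] length 2
Longest substring with no repeats: "afgdh" with length 5

5


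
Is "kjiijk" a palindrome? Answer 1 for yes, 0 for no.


Input: kjiijk
Reversed: kjiijk
  Compare pos 0 ('k') with pos 5 ('k'): match
  Compare pos 1 ('j') with pos 4 ('j'): match
  Compare pos 2 ('i') with pos 3 ('i'): match
Result: palindrome

1


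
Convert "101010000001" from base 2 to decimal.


Input: "101010000001" in base 2
Positional expansion:
  Digit '1' (value 1) x 2^11 = 2048
  Digit '0' (value 0) x 2^10 = 0
  Digit '1' (value 1) x 2^9 = 512
  Digit '0' (value 0) x 2^8 = 0
  Digit '1' (value 1) x 2^7 = 128
  Digit '0' (value 0) x 2^6 = 0
  Digit '0' (value 0) x 2^5 = 0
  Digit '0' (value 0) x 2^4 = 0
  Digit '0' (value 0) x 2^3 = 0
  Digit '0' (value 0) x 2^2 = 0
  Digit '0' (value 0) x 2^1 = 0
  Digit '1' (value 1) x 2^0 = 1
Sum = 2689

2689


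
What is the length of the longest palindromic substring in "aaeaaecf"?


Input: "aaeaaecf"
Checking substrings for palindromes:
  [0:5] "aaeaa" (len 5) => palindrome
  [2:6] "eaae" (len 4) => palindrome
  [1:4] "aea" (len 3) => palindrome
  [0:2] "aa" (len 2) => palindrome
  [3:5] "aa" (len 2) => palindrome
Longest palindromic substring: "aaeaa" with length 5

5


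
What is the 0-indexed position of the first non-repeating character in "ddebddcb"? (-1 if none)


Input: ddebddcb
Character frequencies:
  'b': 2
  'c': 1
  'd': 4
  'e': 1
Scanning left to right for freq == 1:
  Position 0 ('d'): freq=4, skip
  Position 1 ('d'): freq=4, skip
  Position 2 ('e'): unique! => answer = 2

2


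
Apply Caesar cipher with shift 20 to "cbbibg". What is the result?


Caesar cipher: shift "cbbibg" by 20
  'c' (pos 2) + 20 = pos 22 = 'w'
  'b' (pos 1) + 20 = pos 21 = 'v'
  'b' (pos 1) + 20 = pos 21 = 'v'
  'i' (pos 8) + 20 = pos 2 = 'c'
  'b' (pos 1) + 20 = pos 21 = 'v'
  'g' (pos 6) + 20 = pos 0 = 'a'
Result: wvvcva

wvvcva


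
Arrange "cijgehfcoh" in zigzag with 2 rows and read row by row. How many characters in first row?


Zigzag "cijgehfcoh" into 2 rows:
Placing characters:
  'c' => row 0
  'i' => row 1
  'j' => row 0
  'g' => row 1
  'e' => row 0
  'h' => row 1
  'f' => row 0
  'c' => row 1
  'o' => row 0
  'h' => row 1
Rows:
  Row 0: "cjefo"
  Row 1: "ighch"
First row length: 5

5


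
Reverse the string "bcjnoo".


Input: bcjnoo
Reading characters right to left:
  Position 5: 'o'
  Position 4: 'o'
  Position 3: 'n'
  Position 2: 'j'
  Position 1: 'c'
  Position 0: 'b'
Reversed: oonjcb

oonjcb


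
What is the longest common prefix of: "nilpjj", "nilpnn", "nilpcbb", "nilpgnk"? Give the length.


Words: nilpjj, nilpnn, nilpcbb, nilpgnk
  Position 0: all 'n' => match
  Position 1: all 'i' => match
  Position 2: all 'l' => match
  Position 3: all 'p' => match
  Position 4: ('j', 'n', 'c', 'g') => mismatch, stop
LCP = "nilp" (length 4)

4


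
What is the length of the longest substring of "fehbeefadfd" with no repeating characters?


Input: "fehbeefadfd"
Sliding window (track last position of each char):
  Position 0 ('f'): window [0,0] length 1 -- new best
  Position 1 ('e'): window [0,1] length 2 -- new best
  Position 2 ('h'): window [0,2] length 3 -- new best
  Position 3 ('b'): window [0,3] length 4 -- new best
  Position 4 ('e'): repeat (last at 1), move window start to 2
  Position 4 ('e'): window [2,4] length 3
  Position 5 ('e'): repeat (last at 4), move window start to 5
  Position 5 ('e'): window [5,5] length 1
  Position 6 ('f'): window [5,6] length 2
  Position 7 ('a'): window [5,7] length 3
  Position 8 ('d'): window [5,8] length 4
  Position 9 ('f'): repeat (last at 6), move window start to 7
  Position 9 ('f'): window [7,9] length 3
  Position 10 ('d'): repeat (last at 8), move window start to 9
  Position 10 ('d'): window [9,10] length 2
Longest substring with no repeats: "fehb" with length 4

4


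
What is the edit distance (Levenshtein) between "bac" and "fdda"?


Computing edit distance: "bac" -> "fdda"
DP table:
           f    d    d    a
      0    1    2    3    4
  b   1    1    2    3    4
  a   2    2    2    3    3
  c   3    3    3    3    4
Edit distance = dp[3][4] = 4

4


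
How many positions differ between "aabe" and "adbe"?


Comparing "aabe" and "adbe" position by position:
  Position 0: 'a' vs 'a' => same
  Position 1: 'a' vs 'd' => DIFFER
  Position 2: 'b' vs 'b' => same
  Position 3: 'e' vs 'e' => same
Positions that differ: 1

1


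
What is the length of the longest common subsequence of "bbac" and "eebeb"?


LCS of "bbac" and "eebeb"
DP table:
           e    e    b    e    b
      0    0    0    0    0    0
  b   0    0    0    1    1    1
  b   0    0    0    1    1    2
  a   0    0    0    1    1    2
  c   0    0    0    1    1    2
LCS length = dp[4][5] = 2

2


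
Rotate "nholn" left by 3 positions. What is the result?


Input: "nholn", rotate left by 3
First 3 characters: "nho"
Remaining characters: "ln"
Concatenate remaining + first: "ln" + "nho" = "lnnho"

lnnho


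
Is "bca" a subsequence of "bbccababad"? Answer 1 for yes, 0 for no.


Check if "bca" is a subsequence of "bbccababad"
Greedy scan:
  Position 0 ('b'): matches sub[0] = 'b'
  Position 1 ('b'): no match needed
  Position 2 ('c'): matches sub[1] = 'c'
  Position 3 ('c'): no match needed
  Position 4 ('a'): matches sub[2] = 'a'
  Position 5 ('b'): no match needed
  Position 6 ('a'): no match needed
  Position 7 ('b'): no match needed
  Position 8 ('a'): no match needed
  Position 9 ('d'): no match needed
All 3 characters matched => is a subsequence

1


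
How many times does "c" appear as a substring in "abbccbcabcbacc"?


Searching for "c" in "abbccbcabcbacc"
Scanning each position:
  Position 0: "a" => no
  Position 1: "b" => no
  Position 2: "b" => no
  Position 3: "c" => MATCH
  Position 4: "c" => MATCH
  Position 5: "b" => no
  Position 6: "c" => MATCH
  Position 7: "a" => no
  Position 8: "b" => no
  Position 9: "c" => MATCH
  Position 10: "b" => no
  Position 11: "a" => no
  Position 12: "c" => MATCH
  Position 13: "c" => MATCH
Total occurrences: 6

6


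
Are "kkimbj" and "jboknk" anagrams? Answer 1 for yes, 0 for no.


Strings: "kkimbj", "jboknk"
Sorted first:  bijkkm
Sorted second: bjkkno
Differ at position 1: 'i' vs 'j' => not anagrams

0


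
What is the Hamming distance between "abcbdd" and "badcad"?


Comparing "abcbdd" and "badcad" position by position:
  Position 0: 'a' vs 'b' => differ
  Position 1: 'b' vs 'a' => differ
  Position 2: 'c' vs 'd' => differ
  Position 3: 'b' vs 'c' => differ
  Position 4: 'd' vs 'a' => differ
  Position 5: 'd' vs 'd' => same
Total differences (Hamming distance): 5

5


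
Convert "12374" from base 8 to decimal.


Input: "12374" in base 8
Positional expansion:
  Digit '1' (value 1) x 8^4 = 4096
  Digit '2' (value 2) x 8^3 = 1024
  Digit '3' (value 3) x 8^2 = 192
  Digit '7' (value 7) x 8^1 = 56
  Digit '4' (value 4) x 8^0 = 4
Sum = 5372

5372


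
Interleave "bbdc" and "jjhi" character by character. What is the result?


Interleaving "bbdc" and "jjhi":
  Position 0: 'b' from first, 'j' from second => "bj"
  Position 1: 'b' from first, 'j' from second => "bj"
  Position 2: 'd' from first, 'h' from second => "dh"
  Position 3: 'c' from first, 'i' from second => "ci"
Result: bjbjdhci

bjbjdhci


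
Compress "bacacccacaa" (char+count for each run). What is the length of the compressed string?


Input: bacacccacaa
Runs:
  'b' x 1 => "b1"
  'a' x 1 => "a1"
  'c' x 1 => "c1"
  'a' x 1 => "a1"
  'c' x 3 => "c3"
  'a' x 1 => "a1"
  'c' x 1 => "c1"
  'a' x 2 => "a2"
Compressed: "b1a1c1a1c3a1c1a2"
Compressed length: 16

16


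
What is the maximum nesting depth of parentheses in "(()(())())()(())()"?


Input: "(()(())())()(())()"
Tracking depth:
  Position 0 '(': depth becomes 1
  Position 1 '(': depth becomes 2
  Position 2 ')': depth becomes 1
  Position 3 '(': depth becomes 2
  Position 4 '(': depth becomes 3
  Position 5 ')': depth becomes 2
  Position 6 ')': depth becomes 1
  Position 7 '(': depth becomes 2
  Position 8 ')': depth becomes 1
  Position 9 ')': depth becomes 0
  Position 10 '(': depth becomes 1
  Position 11 ')': depth becomes 0
  Position 12 '(': depth becomes 1
  Position 13 '(': depth becomes 2
  Position 14 ')': depth becomes 1
  Position 15 ')': depth becomes 0
  Position 16 '(': depth becomes 1
  Position 17 ')': depth becomes 0
Maximum depth reached: 3

3


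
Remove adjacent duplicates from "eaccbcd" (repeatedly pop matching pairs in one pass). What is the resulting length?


Input: eaccbcd
Stack-based adjacent duplicate removal:
  Read 'e': push. Stack: e
  Read 'a': push. Stack: ea
  Read 'c': push. Stack: eac
  Read 'c': matches stack top 'c' => pop. Stack: ea
  Read 'b': push. Stack: eab
  Read 'c': push. Stack: eabc
  Read 'd': push. Stack: eabcd
Final stack: "eabcd" (length 5)

5


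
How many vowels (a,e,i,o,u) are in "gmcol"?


Input: gmcol
Checking each character:
  'g' at position 0: consonant
  'm' at position 1: consonant
  'c' at position 2: consonant
  'o' at position 3: vowel (running total: 1)
  'l' at position 4: consonant
Total vowels: 1

1


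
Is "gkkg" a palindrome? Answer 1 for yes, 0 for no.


Input: gkkg
Reversed: gkkg
  Compare pos 0 ('g') with pos 3 ('g'): match
  Compare pos 1 ('k') with pos 2 ('k'): match
Result: palindrome

1


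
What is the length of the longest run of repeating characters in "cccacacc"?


Input: "cccacacc"
Scanning for longest run:
  Position 1 ('c'): continues run of 'c', length=2
  Position 2 ('c'): continues run of 'c', length=3
  Position 3 ('a'): new char, reset run to 1
  Position 4 ('c'): new char, reset run to 1
  Position 5 ('a'): new char, reset run to 1
  Position 6 ('c'): new char, reset run to 1
  Position 7 ('c'): continues run of 'c', length=2
Longest run: 'c' with length 3

3


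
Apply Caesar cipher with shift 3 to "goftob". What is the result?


Caesar cipher: shift "goftob" by 3
  'g' (pos 6) + 3 = pos 9 = 'j'
  'o' (pos 14) + 3 = pos 17 = 'r'
  'f' (pos 5) + 3 = pos 8 = 'i'
  't' (pos 19) + 3 = pos 22 = 'w'
  'o' (pos 14) + 3 = pos 17 = 'r'
  'b' (pos 1) + 3 = pos 4 = 'e'
Result: jriwre

jriwre


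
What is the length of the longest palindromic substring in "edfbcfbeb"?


Input: "edfbcfbeb"
Checking substrings for palindromes:
  [6:9] "beb" (len 3) => palindrome
Longest palindromic substring: "beb" with length 3

3


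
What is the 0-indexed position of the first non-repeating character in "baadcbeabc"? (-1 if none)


Input: baadcbeabc
Character frequencies:
  'a': 3
  'b': 3
  'c': 2
  'd': 1
  'e': 1
Scanning left to right for freq == 1:
  Position 0 ('b'): freq=3, skip
  Position 1 ('a'): freq=3, skip
  Position 2 ('a'): freq=3, skip
  Position 3 ('d'): unique! => answer = 3

3


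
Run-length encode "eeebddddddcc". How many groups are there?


Input: eeebddddddcc
Scanning for consecutive runs:
  Group 1: 'e' x 3 (positions 0-2)
  Group 2: 'b' x 1 (positions 3-3)
  Group 3: 'd' x 6 (positions 4-9)
  Group 4: 'c' x 2 (positions 10-11)
Total groups: 4

4


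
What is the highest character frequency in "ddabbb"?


Input: ddabbb
Character counts:
  'a': 1
  'b': 3
  'd': 2
Maximum frequency: 3

3


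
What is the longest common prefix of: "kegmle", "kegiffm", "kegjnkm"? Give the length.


Words: kegmle, kegiffm, kegjnkm
  Position 0: all 'k' => match
  Position 1: all 'e' => match
  Position 2: all 'g' => match
  Position 3: ('m', 'i', 'j') => mismatch, stop
LCP = "keg" (length 3)

3


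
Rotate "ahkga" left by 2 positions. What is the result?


Input: "ahkga", rotate left by 2
First 2 characters: "ah"
Remaining characters: "kga"
Concatenate remaining + first: "kga" + "ah" = "kgaah"

kgaah


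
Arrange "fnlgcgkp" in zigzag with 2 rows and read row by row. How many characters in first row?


Zigzag "fnlgcgkp" into 2 rows:
Placing characters:
  'f' => row 0
  'n' => row 1
  'l' => row 0
  'g' => row 1
  'c' => row 0
  'g' => row 1
  'k' => row 0
  'p' => row 1
Rows:
  Row 0: "flck"
  Row 1: "nggp"
First row length: 4

4


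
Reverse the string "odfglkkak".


Input: odfglkkak
Reading characters right to left:
  Position 8: 'k'
  Position 7: 'a'
  Position 6: 'k'
  Position 5: 'k'
  Position 4: 'l'
  Position 3: 'g'
  Position 2: 'f'
  Position 1: 'd'
  Position 0: 'o'
Reversed: kakklgfdo

kakklgfdo


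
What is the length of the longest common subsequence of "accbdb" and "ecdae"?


LCS of "accbdb" and "ecdae"
DP table:
           e    c    d    a    e
      0    0    0    0    0    0
  a   0    0    0    0    1    1
  c   0    0    1    1    1    1
  c   0    0    1    1    1    1
  b   0    0    1    1    1    1
  d   0    0    1    2    2    2
  b   0    0    1    2    2    2
LCS length = dp[6][5] = 2

2


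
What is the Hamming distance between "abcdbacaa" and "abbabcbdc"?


Comparing "abcdbacaa" and "abbabcbdc" position by position:
  Position 0: 'a' vs 'a' => same
  Position 1: 'b' vs 'b' => same
  Position 2: 'c' vs 'b' => differ
  Position 3: 'd' vs 'a' => differ
  Position 4: 'b' vs 'b' => same
  Position 5: 'a' vs 'c' => differ
  Position 6: 'c' vs 'b' => differ
  Position 7: 'a' vs 'd' => differ
  Position 8: 'a' vs 'c' => differ
Total differences (Hamming distance): 6

6


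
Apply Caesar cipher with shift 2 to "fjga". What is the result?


Caesar cipher: shift "fjga" by 2
  'f' (pos 5) + 2 = pos 7 = 'h'
  'j' (pos 9) + 2 = pos 11 = 'l'
  'g' (pos 6) + 2 = pos 8 = 'i'
  'a' (pos 0) + 2 = pos 2 = 'c'
Result: hlic

hlic


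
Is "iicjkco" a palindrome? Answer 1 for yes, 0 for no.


Input: iicjkco
Reversed: ockjcii
  Compare pos 0 ('i') with pos 6 ('o'): MISMATCH
  Compare pos 1 ('i') with pos 5 ('c'): MISMATCH
  Compare pos 2 ('c') with pos 4 ('k'): MISMATCH
Result: not a palindrome

0


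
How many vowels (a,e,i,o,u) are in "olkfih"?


Input: olkfih
Checking each character:
  'o' at position 0: vowel (running total: 1)
  'l' at position 1: consonant
  'k' at position 2: consonant
  'f' at position 3: consonant
  'i' at position 4: vowel (running total: 2)
  'h' at position 5: consonant
Total vowels: 2

2


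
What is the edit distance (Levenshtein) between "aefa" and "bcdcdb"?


Computing edit distance: "aefa" -> "bcdcdb"
DP table:
           b    c    d    c    d    b
      0    1    2    3    4    5    6
  a   1    1    2    3    4    5    6
  e   2    2    2    3    4    5    6
  f   3    3    3    3    4    5    6
  a   4    4    4    4    4    5    6
Edit distance = dp[4][6] = 6

6


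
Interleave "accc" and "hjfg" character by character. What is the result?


Interleaving "accc" and "hjfg":
  Position 0: 'a' from first, 'h' from second => "ah"
  Position 1: 'c' from first, 'j' from second => "cj"
  Position 2: 'c' from first, 'f' from second => "cf"
  Position 3: 'c' from first, 'g' from second => "cg"
Result: ahcjcfcg

ahcjcfcg


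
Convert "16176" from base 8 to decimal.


Input: "16176" in base 8
Positional expansion:
  Digit '1' (value 1) x 8^4 = 4096
  Digit '6' (value 6) x 8^3 = 3072
  Digit '1' (value 1) x 8^2 = 64
  Digit '7' (value 7) x 8^1 = 56
  Digit '6' (value 6) x 8^0 = 6
Sum = 7294

7294


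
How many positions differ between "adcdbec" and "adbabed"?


Comparing "adcdbec" and "adbabed" position by position:
  Position 0: 'a' vs 'a' => same
  Position 1: 'd' vs 'd' => same
  Position 2: 'c' vs 'b' => DIFFER
  Position 3: 'd' vs 'a' => DIFFER
  Position 4: 'b' vs 'b' => same
  Position 5: 'e' vs 'e' => same
  Position 6: 'c' vs 'd' => DIFFER
Positions that differ: 3

3


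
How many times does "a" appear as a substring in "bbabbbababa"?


Searching for "a" in "bbabbbababa"
Scanning each position:
  Position 0: "b" => no
  Position 1: "b" => no
  Position 2: "a" => MATCH
  Position 3: "b" => no
  Position 4: "b" => no
  Position 5: "b" => no
  Position 6: "a" => MATCH
  Position 7: "b" => no
  Position 8: "a" => MATCH
  Position 9: "b" => no
  Position 10: "a" => MATCH
Total occurrences: 4

4


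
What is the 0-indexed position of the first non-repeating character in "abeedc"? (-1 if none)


Input: abeedc
Character frequencies:
  'a': 1
  'b': 1
  'c': 1
  'd': 1
  'e': 2
Scanning left to right for freq == 1:
  Position 0 ('a'): unique! => answer = 0

0


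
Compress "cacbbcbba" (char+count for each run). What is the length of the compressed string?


Input: cacbbcbba
Runs:
  'c' x 1 => "c1"
  'a' x 1 => "a1"
  'c' x 1 => "c1"
  'b' x 2 => "b2"
  'c' x 1 => "c1"
  'b' x 2 => "b2"
  'a' x 1 => "a1"
Compressed: "c1a1c1b2c1b2a1"
Compressed length: 14

14


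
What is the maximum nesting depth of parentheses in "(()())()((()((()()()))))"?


Input: "(()())()((()((()()()))))"
Tracking depth:
  Position 0 '(': depth becomes 1
  Position 1 '(': depth becomes 2
  Position 2 ')': depth becomes 1
  Position 3 '(': depth becomes 2
  Position 4 ')': depth becomes 1
  Position 5 ')': depth becomes 0
  Position 6 '(': depth becomes 1
  Position 7 ')': depth becomes 0
  Position 8 '(': depth becomes 1
  Position 9 '(': depth becomes 2
  Position 10 '(': depth becomes 3
  Position 11 ')': depth becomes 2
  Position 12 '(': depth becomes 3
  Position 13 '(': depth becomes 4
  Position 14 '(': depth becomes 5
  Position 15 ')': depth becomes 4
  Position 16 '(': depth becomes 5
  Position 17 ')': depth becomes 4
  Position 18 '(': depth becomes 5
  Position 19 ')': depth becomes 4
  Position 20 ')': depth becomes 3
  Position 21 ')': depth becomes 2
  Position 22 ')': depth becomes 1
  Position 23 ')': depth becomes 0
Maximum depth reached: 5

5


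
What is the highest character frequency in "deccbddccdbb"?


Input: deccbddccdbb
Character counts:
  'b': 3
  'c': 4
  'd': 4
  'e': 1
Maximum frequency: 4

4


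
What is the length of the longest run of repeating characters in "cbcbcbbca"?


Input: "cbcbcbbca"
Scanning for longest run:
  Position 1 ('b'): new char, reset run to 1
  Position 2 ('c'): new char, reset run to 1
  Position 3 ('b'): new char, reset run to 1
  Position 4 ('c'): new char, reset run to 1
  Position 5 ('b'): new char, reset run to 1
  Position 6 ('b'): continues run of 'b', length=2
  Position 7 ('c'): new char, reset run to 1
  Position 8 ('a'): new char, reset run to 1
Longest run: 'b' with length 2

2


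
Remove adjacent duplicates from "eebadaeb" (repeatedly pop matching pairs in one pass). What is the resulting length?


Input: eebadaeb
Stack-based adjacent duplicate removal:
  Read 'e': push. Stack: e
  Read 'e': matches stack top 'e' => pop. Stack: (empty)
  Read 'b': push. Stack: b
  Read 'a': push. Stack: ba
  Read 'd': push. Stack: bad
  Read 'a': push. Stack: bada
  Read 'e': push. Stack: badae
  Read 'b': push. Stack: badaeb
Final stack: "badaeb" (length 6)

6


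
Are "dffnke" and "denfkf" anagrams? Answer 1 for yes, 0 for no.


Strings: "dffnke", "denfkf"
Sorted first:  deffkn
Sorted second: deffkn
Sorted forms match => anagrams

1


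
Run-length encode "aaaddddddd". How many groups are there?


Input: aaaddddddd
Scanning for consecutive runs:
  Group 1: 'a' x 3 (positions 0-2)
  Group 2: 'd' x 7 (positions 3-9)
Total groups: 2

2


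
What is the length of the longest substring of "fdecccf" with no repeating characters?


Input: "fdecccf"
Sliding window (track last position of each char):
  Position 0 ('f'): window [0,0] length 1 -- new best
  Position 1 ('d'): window [0,1] length 2 -- new best
  Position 2 ('e'): window [0,2] length 3 -- new best
  Position 3 ('c'): window [0,3] length 4 -- new best
  Position 4 ('c'): repeat (last at 3), move window start to 4
  Position 4 ('c'): window [4,4] length 1
  Position 5 ('c'): repeat (last at 4), move window start to 5
  Position 5 ('c'): window [5,5] length 1
  Position 6 ('f'): window [5,6] length 2
Longest substring with no repeats: "fdec" with length 4

4
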